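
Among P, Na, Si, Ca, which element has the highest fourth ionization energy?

Na

IE_4 is the cost of taking one more electron from the +3 cation: P³⁺ still has 2 valence electrons; Na³⁺ is already 2 electrons into the core; Si³⁺ still has 1 valence electron; Ca³⁺ is already 1 electron into the core.
Pulling an electron out of a noble-gas core costs far more than removing a remaining valence electron, so Ca and Na sit at the high end of IE_4.
Valence configurations: P³⁺ [Ne]3s², Si³⁺ [Ne]3s¹.
Approximate IE_4 values (kJ/mol): P 4964, Na 9543, Si 4356, Ca 6491.
Putting it together, IE_4: Si < P < Ca < Na.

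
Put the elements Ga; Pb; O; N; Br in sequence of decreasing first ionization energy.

N > O > Br > Pb > Ga

Removing the outermost electron gets harder across a period and easier down a group.
Neither a single period nor a single group — weigh both effects.
Pb > Ga: the two effects oppose for this pair; the across-period effect wins (716 vs 579 kJ/mol).
Br > Pb: relative to Pb, both the across-period and down-group shifts push Br's first ionization energy up.
O > Br: the two effects oppose for this pair; the down-group effect wins (1314 vs 1140 kJ/mol).
N > O: this pair runs against the simple trend — see the exception note.
Note the exception: N has a higher first ionization energy than O, contrary to the simple trend — pairing an electron in O's 2p⁴ costs repulsion energy, so O ionizes more easily than half-filled N (2p³).
For reference (kJ/mol): N 1402, O 1314, Ga 579, Br 1140, Pb 716.
So from highest to lowest: N > O > Br > Pb > Ga.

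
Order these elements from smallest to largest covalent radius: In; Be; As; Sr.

Be < As < In < Sr

Atomic radius shrinks across a period as nuclear charge pulls the same shell inward, and grows down a group as new shells are added.
These span different periods and groups, so the two trends combine.
As > Be: the two effects oppose for this pair; the down-group effect wins (121 vs 102 pm).
In > As: both effects reinforce here, so In is clearly the larger of the two.
Sr > In: both are in period 5; the period trend gives Sr the larger value.
Approximate values (pm): Be 102, As 121, Sr 185, In 142.
So from smallest to largest: Be < As < In < Sr.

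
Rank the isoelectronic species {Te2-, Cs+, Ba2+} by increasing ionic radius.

Ba2+ < Cs+ < Te2-

All of these have 54 electrons, so size is governed by nuclear charge alone: the more protons, the stronger the pull on the same electron cloud, and the smaller the ion.
Nuclear charges: Ba2+ (Z=56), Cs+ (Z=55), Te2- (Z=52).
Smallest to largest: Ba2+ < Cs+ < Te2-.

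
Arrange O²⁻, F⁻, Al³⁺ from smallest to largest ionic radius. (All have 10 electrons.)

All of these have 10 electrons, so size is governed by nuclear charge alone: the more protons, the stronger the pull on the same electron cloud, and the smaller the ion.
Nuclear charges: Al³⁺ (Z=13), F⁻ (Z=9), O²⁻ (Z=8).
Smallest to largest: Al³⁺ < F⁻ < O²⁻.

Al³⁺ < F⁻ < O²⁻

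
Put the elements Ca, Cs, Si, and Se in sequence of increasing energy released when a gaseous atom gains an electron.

Si is in period 3, group 14; Ca is in period 4, group 2; Se is in period 4, group 16; Cs is in period 6, group 1.
Atoms with high Z_eff and room in the valence shell (especially the halogens) have the most exothermic electron affinities.
Here both period and group differ, so the two effects have to be weighed against each other.
Cs > Ca: this pair runs against the simple trend — see the exception note.
Si > Cs: both effects reinforce here, so Si is clearly the higher of the two.
Se > Si: period and group pull opposite ways; the across-period shift dominates (195 vs 134 kJ/mol).
Note the exception: Cs has a higher electron affinity than Ca, contrary to the simple trend — adding an electron to Ca (ns²) has to open a new, higher-energy np subshell, which is unfavourable.
Tabulated electron affinity (kJ/mol): Si 134, Ca 2, Se 195, Cs 46.
So from lowest to highest: Ca < Cs < Si < Se.

Ca < Cs < Si < Se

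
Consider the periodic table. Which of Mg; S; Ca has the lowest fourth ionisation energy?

The fourth ionization energy removes an electron from the +3 ion. For each element: Mg³⁺ is already 1 electron into the core; S³⁺ still has 3 valence electrons; Ca³⁺ is already 1 electron into the core.
Breaking into a closed-shell core is much more expensive than removing a leftover valence electron — Ca and Mg have the largest IE_4 here.
The numbers (kJ/mol): Mg 10543, S 4556, Ca 6491.
Hence IE_4: S < Ca < Mg.

S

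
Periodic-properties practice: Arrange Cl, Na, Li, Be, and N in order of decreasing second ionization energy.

Li > Na > N > Cl > Be

Consider each +1 ion: Cl⁺ still has 6 valence electrons; Na⁺ is the bare [Ne] core; Li⁺ is the bare [He] core; Be⁺ still has 1 valence electron; N⁺ still has 4 valence electrons.
Pulling an electron out of a noble-gas core costs far more than removing a remaining valence electron, so Na and Li sit at the high end of IE_2.
Valence configurations: Cl⁺ [Ne]3s²3p⁴, Be⁺ [He]2s¹, N⁺ [He]2s²2p².
Approximate IE_2 values (kJ/mol): Cl 2298, Na 4562, Li 7298, Be 1757, N 2856.
So the second ionization energies run Be < Cl < N < Na < Li.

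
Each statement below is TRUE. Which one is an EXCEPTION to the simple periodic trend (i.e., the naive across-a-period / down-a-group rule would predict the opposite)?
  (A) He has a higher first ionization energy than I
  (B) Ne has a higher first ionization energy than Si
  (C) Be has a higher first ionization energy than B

(C)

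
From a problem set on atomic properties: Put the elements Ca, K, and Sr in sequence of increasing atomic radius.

Atomic radius shrinks across a period as nuclear charge pulls the same shell inward, and grows down a group as new shells are added.
These span different periods and groups, so the two trends combine.
Sr > Ca: Sr sits below Ca in group 2, so the down-group effect alone puts Sr larger.
K > Sr: period and group pull opposite ways; the across-period shift dominates (196 vs 185 pm).
For reference (pm): K 196, Ca 171, Sr 185.
So from smallest to largest: Ca < Sr < K.

Ca < Sr < K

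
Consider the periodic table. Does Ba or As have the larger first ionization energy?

As is in period 4, group 15; Ba is in period 6, group 2.
Across a period the outer electron is held more tightly (higher IE₁); down a group it sits in a higher shell, more shielded, and comes off more easily.
These span different periods and groups, so the two trends combine.
As > Ba: relative to Ba, both the across-period and down-group shifts push As's first ionization energy up.
For reference (kJ/mol): As 947, Ba 503.
So As has the larger first ionization energy (As > Ba).

As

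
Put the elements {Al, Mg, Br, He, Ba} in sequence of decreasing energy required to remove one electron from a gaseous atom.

He > Br > Mg > Al > Ba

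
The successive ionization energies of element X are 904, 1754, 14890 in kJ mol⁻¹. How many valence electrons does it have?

Look for the largest jump between consecutive ionization energies: IE3/IE2 ≈ 8.5, far larger than any earlier ratio.
That jump marks the point where a core electron is being removed. So the atom has 2 valence electrons.

2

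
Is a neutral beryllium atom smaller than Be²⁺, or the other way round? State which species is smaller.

Forming Be²⁺ removes 2 electrons from Be. Fewer electrons for the same nuclear charge means less shielding and a higher Z_eff on the remaining electrons, and for main-group metals the entire outer shell is lost.
A cation is smaller than its parent atom: Be²⁺ < Be.

Be²⁺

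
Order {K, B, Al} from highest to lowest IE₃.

K > B > Al

After 2 electrons have been removed, what remains? K²⁺ is already 1 electron into the core; B²⁺ still has 1 valence electron; Al²⁺ still has 1 valence electron.
Breaking into a closed-shell core is much more expensive than removing a leftover valence electron — K has the largest IE_3 here.
Valence configurations: B²⁺ [He]2s¹, Al²⁺ [Ne]3s¹.
Tabulated IE_3 (kJ/mol): K 4420, B 3660, Al 2745.
So the third ionization energies run Al < B < K.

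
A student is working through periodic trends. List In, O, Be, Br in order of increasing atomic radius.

Radius decreases left→right (rising Z_eff, same n) and increases top→bottom (higher n).
Neither a single period nor a single group — weigh both effects.
Be > O: both are in period 2; the period trend gives Be the larger value.
Br > Be: period and group pull opposite ways; the down-group shift dominates (114 vs 102 pm).
In > Br: relative to Br, both the across-period and down-group shifts push In's atomic radius up.
Tabulated atomic radius (pm): Be 102, O 63, Br 114, In 142.
So from smallest to largest: O < Be < Br < In.

O < Be < Br < In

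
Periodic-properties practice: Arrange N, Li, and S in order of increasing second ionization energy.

Consider each +1 ion: N⁺ still has 4 valence electrons; Li⁺ is the bare [He] core; S⁺ still has 5 valence electrons.
Core electrons are held far more tightly than valence electrons, so Li tops the IE_2 order.
Valence configurations: N⁺ [He]2s²2p², S⁺ [Ne]3s²3p³.
The numbers (kJ/mol): N 2856, Li 7298, S 2252.
So the second ionization energies run S < N < Li.

S, N, Li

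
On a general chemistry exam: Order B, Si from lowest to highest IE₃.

IE_3 is the cost of taking one more electron from the +2 cation: B²⁺ still has 1 valence electron; Si²⁺ still has 2 valence electrons.
All are still removing valence electrons, so compare the +2 ions as you would atoms: IE_3 generally rises across a period (higher Z_eff) and falls down a group (larger shell), subject to the usual subshell exceptions.
Valence configurations: B²⁺ [He]2s¹, Si²⁺ [Ne]3s².
The numbers (kJ/mol): B 3660, Si 3232.
So the third ionization energies run Si < B.

Si < B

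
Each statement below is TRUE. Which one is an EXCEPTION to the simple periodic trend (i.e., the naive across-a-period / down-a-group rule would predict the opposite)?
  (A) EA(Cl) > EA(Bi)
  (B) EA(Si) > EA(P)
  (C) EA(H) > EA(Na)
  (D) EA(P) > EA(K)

(B)

The general trend: electron affinity increases across a period and decreases down a group.
(A) Cl (period 3, group 17) vs Bi (period 6, group 15): the stated order agrees with the simple trend.
(B) Si (period 3, group 14) vs P (period 3, group 15): the stated order contradicts the simple trend.
(C) H (period 1, group 1) vs Na (period 3, group 1): the stated order agrees with the simple trend.
(D) P (period 3, group 15) vs K (period 4, group 1): the stated order agrees with the simple trend.
The exception is (B): adding an electron to P's half-filled 3p³ is unfavourable, so Si (3p²) has the more exothermic EA.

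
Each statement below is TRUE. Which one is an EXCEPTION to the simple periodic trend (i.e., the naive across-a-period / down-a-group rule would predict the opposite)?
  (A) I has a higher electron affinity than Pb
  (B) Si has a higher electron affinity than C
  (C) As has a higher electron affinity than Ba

(B)

The general trend: electron affinity increases across a period and decreases down a group.
(A) I (period 5, group 17) vs Pb (period 6, group 14): the stated order agrees with the simple trend.
(B) Si (period 3, group 14) vs C (period 2, group 14): the stated order contradicts the simple trend.
(C) As (period 4, group 15) vs Ba (period 6, group 2): the stated order agrees with the simple trend.
The exception is (B): Si's larger, more diffuse 3p orbitals accept an added electron slightly more readily than C's compact 2p.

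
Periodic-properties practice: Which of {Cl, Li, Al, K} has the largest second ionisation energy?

Li

The second ionization energy removes an electron from the +1 ion. For each element: Cl⁺ still has 6 valence electrons; Li⁺ is the bare [He] core; Al⁺ still has 2 valence electrons; K⁺ is the bare [Ar] core.
Core electrons are held far more tightly than valence electrons, so K and Li top the IE_2 order.
Valence configurations: Cl⁺ [Ne]3s²3p⁴, Al⁺ [Ne]3s².
Approximate IE_2 values (kJ/mol): Cl 2298, Li 7298, Al 1817, K 3052.
Hence IE_2: Al < Cl < K < Li.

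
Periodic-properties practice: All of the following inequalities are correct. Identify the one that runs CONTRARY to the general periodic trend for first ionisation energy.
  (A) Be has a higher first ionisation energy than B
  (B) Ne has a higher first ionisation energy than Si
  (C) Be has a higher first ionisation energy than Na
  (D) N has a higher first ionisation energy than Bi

The general trend: first ionisation energy increases across a period and decreases down a group.
(A) Be (period 2, group 2) vs B (period 2, group 13): the stated order contradicts the simple trend.
(B) Ne (period 2, group 18) vs Si (period 3, group 14): the stated order agrees with the simple trend.
(C) Be (period 2, group 2) vs Na (period 3, group 1): the stated order agrees with the simple trend.
(D) N (period 2, group 15) vs Bi (period 6, group 15): the stated order agrees with the simple trend.
The exception is (A): removing B's lone 2p electron is easier than breaking Be's filled 2s².

(A)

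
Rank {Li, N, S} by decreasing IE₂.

Li > N > S

Consider each +1 ion: Li⁺ is the bare [He] core; N⁺ still has 4 valence electrons; S⁺ still has 5 valence electrons.
Breaking into a closed-shell core is much more expensive than removing a leftover valence electron — Li has the largest IE_2 here.
Valence configurations: N⁺ [He]2s²2p², S⁺ [Ne]3s²3p³.
The numbers (kJ/mol): Li 7298, N 2856, S 2252.
So the second ionization energies run S < N < Li.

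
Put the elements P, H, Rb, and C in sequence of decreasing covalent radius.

H is in period 1, group 1; C is in period 2, group 14; P is in period 3, group 15; Rb is in period 5, group 1.
Radius decreases left→right (rising Z_eff, same n) and increases top→bottom (higher n).
Here both period and group differ, so the two effects have to be weighed against each other.
C > H: the two effects oppose for this pair; the down-group effect wins (75 vs 32 pm).
P > C: period and group pull opposite ways; the down-group shift dominates (111 vs 75 pm).
Rb > P: relative to P, both the across-period and down-group shifts push Rb's atomic radius up.
Tabulated atomic radius (pm): H 32, C 75, P 111, Rb 210.
So from largest to smallest: Rb > P > C > H.

Rb > P > C > H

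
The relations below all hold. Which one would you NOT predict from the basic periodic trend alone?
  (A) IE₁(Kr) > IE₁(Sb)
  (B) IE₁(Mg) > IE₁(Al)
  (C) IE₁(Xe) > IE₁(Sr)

The general trend: first ionisation energy increases across a period and decreases down a group.
(A) Kr (period 4, group 18) vs Sb (period 5, group 15): the stated order agrees with the simple trend.
(B) Mg (period 3, group 2) vs Al (period 3, group 13): the stated order contradicts the simple trend.
(C) Xe (period 5, group 18) vs Sr (period 5, group 2): the stated order agrees with the simple trend.
The exception is (B): Al's single 3p electron is easier to remove than one from Mg's filled 3s².

(B)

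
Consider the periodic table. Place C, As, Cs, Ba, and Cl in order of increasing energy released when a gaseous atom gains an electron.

C is in period 2, group 14; Cl is in period 3, group 17; As is in period 4, group 15; Cs is in period 6, group 1; Ba is in period 6, group 2.
Adding an electron releases more energy for atoms nearer the top right (short of the noble gases).
Neither a single period nor a single group — weigh both effects.
Cs > Ba: this pair runs against the simple trend — see the exception note.
As > Cs: both effects reinforce here, so As is clearly the higher of the two.
C > As: the two effects oppose for this pair; the down-group effect wins (122 vs 78 kJ/mol).
Cl > C: the two effects oppose for this pair; the across-period effect wins (349 vs 122 kJ/mol).
Note the exception: Cs has a higher electron affinity than Ba, contrary to the simple trend — adding an electron to Ba (ns²) has to open a new, higher-energy np subshell, which is unfavourable.
Approximate values (kJ/mol): C 122, Cl 349, As 78, Cs 46, Ba 14.
So from lowest to highest: Ba < Cs < As < C < Cl.

Ba, Cs, As, C, Cl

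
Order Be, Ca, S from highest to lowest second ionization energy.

IE_2 is the cost of taking one more electron from the +1 cation: Be⁺ still has 1 valence electron; Ca⁺ still has 1 valence electron; S⁺ still has 5 valence electrons.
All are still removing valence electrons, so compare the +1 ions as you would atoms: IE_2 generally rises across a period (higher Z_eff) and falls down a group (larger shell), subject to the usual subshell exceptions.
Valence configurations: Be⁺ [He]2s¹, Ca⁺ [Ar]4s¹, S⁺ [Ne]3s²3p³.
Approximate IE_2 values (kJ/mol): Be 1757, Ca 1145, S 2252.
Overall IE_2 order: Ca < Be < S.

S > Be > Ca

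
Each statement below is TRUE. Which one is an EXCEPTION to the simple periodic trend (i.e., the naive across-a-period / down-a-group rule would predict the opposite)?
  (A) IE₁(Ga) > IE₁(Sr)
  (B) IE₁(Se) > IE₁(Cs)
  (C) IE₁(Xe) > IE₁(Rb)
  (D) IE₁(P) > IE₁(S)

The general trend: IE₁ increases across a period and decreases down a group.
(A) Ga (period 4, group 13) vs Sr (period 5, group 2): the stated order agrees with the simple trend.
(B) Se (period 4, group 16) vs Cs (period 6, group 1): the stated order agrees with the simple trend.
(C) Xe (period 5, group 18) vs Rb (period 5, group 1): the stated order agrees with the simple trend.
(D) P (period 3, group 15) vs S (period 3, group 16): the stated order contradicts the simple trend.
The exception is (D): S (3p⁴) ionizes more easily than half-filled P (3p³) because the paired 3p electron in S is pushed out by e⁻–e⁻ repulsion.

(D)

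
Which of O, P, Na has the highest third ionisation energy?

After 2 electrons have been removed, what remains? O²⁺ still has 4 valence electrons; P²⁺ still has 3 valence electrons; Na²⁺ is already 1 electron into the core.
Pulling an electron out of a noble-gas core costs far more than removing a remaining valence electron, so Na sits at the high end of IE_3.
Valence configurations: O²⁺ [He]2s²2p², P²⁺ [Ne]3s²3p¹.
Approximate IE_3 values (kJ/mol): O 5300, P 2914, Na 6910.
Putting it together, IE_3: P < O < Na.

Na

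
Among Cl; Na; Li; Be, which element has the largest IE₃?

Be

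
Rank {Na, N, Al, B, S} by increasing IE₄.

IE_4 is the cost of taking one more electron from the +3 cation: Na³⁺ is already 2 electrons into the core; N³⁺ still has 2 valence electrons; Al³⁺ is the bare [Ne] core; B³⁺ is the bare [He] core; S³⁺ still has 3 valence electrons.
Breaking into a closed-shell core is much more expensive than removing a leftover valence electron — Na, Al and B have the largest IE_4 here.
Valence configurations: N³⁺ [He]2s², S³⁺ [Ne]3s²3p¹.
The numbers (kJ/mol): Na 9543, N 7475, Al 11577, B 25026, S 4556.
So the fourth ionization energies run S < N < Na < Al < B.

S < N < Na < Al < B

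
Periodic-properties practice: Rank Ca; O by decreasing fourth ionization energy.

O > Ca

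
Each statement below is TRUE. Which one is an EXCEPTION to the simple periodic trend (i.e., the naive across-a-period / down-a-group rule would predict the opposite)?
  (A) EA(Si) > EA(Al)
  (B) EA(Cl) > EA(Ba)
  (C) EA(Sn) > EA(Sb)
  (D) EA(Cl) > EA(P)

The general trend: electron affinity increases across a period and decreases down a group.
(A) Si (period 3, group 14) vs Al (period 3, group 13): the stated order agrees with the simple trend.
(B) Cl (period 3, group 17) vs Ba (period 6, group 2): the stated order agrees with the simple trend.
(C) Sn (period 5, group 14) vs Sb (period 5, group 15): the stated order contradicts the simple trend.
(D) Cl (period 3, group 17) vs P (period 3, group 15): the stated order agrees with the simple trend.
The exception is (C): adding an electron to Sb's half-filled 5p³ is unfavourable, so Sn has the more exothermic EA.

(C)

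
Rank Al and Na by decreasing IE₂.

IE_2 is the cost of taking one more electron from the +1 cation: Al⁺ still has 2 valence electrons; Na⁺ is the bare [Ne] core.
Pulling an electron out of a noble-gas core costs far more than removing a remaining valence electron, so Na sits at the high end of IE_2.
Tabulated IE_2 (kJ/mol): Al 1817, Na 4562.
So the second ionization energies run Al < Na.

Na > Al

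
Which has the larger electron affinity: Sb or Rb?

Sb

Rb is in period 5, group 1; Sb is in period 5, group 15.
Atoms with high Z_eff and room in the valence shell (especially the halogens) have the most exothermic electron affinities.
All lie in period 5, so electron affinity increases left to right.
So Sb has the larger electron affinity (Sb > Rb).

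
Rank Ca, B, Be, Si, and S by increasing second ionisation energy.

Ca, Si, Be, S, B

Consider each +1 ion: Ca⁺ still has 1 valence electron; B⁺ still has 2 valence electrons; Be⁺ still has 1 valence electron; Si⁺ still has 3 valence electrons; S⁺ still has 5 valence electrons.
All are still removing valence electrons, so compare the +1 ions as you would atoms: IE_2 generally rises across a period (higher Z_eff) and falls down a group (larger shell), subject to the usual subshell exceptions.
Valence configurations: Ca⁺ [Ar]4s¹, B⁺ [He]2s², Be⁺ [He]2s¹, Si⁺ [Ne]3s²3p¹, S⁺ [Ne]3s²3p³.
The numbers (kJ/mol): Ca 1145, B 2427, Be 1757, Si 1577, S 2252.
Putting it together, IE_2: Ca < Si < Be < S < B.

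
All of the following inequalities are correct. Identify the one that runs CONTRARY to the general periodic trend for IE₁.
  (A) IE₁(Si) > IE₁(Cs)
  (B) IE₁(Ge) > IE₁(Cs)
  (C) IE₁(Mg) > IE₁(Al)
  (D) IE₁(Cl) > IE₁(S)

(C)

The general trend: IE₁ increases across a period and decreases down a group.
(A) Si (period 3, group 14) vs Cs (period 6, group 1): the stated order agrees with the simple trend.
(B) Ge (period 4, group 14) vs Cs (period 6, group 1): the stated order agrees with the simple trend.
(C) Mg (period 3, group 2) vs Al (period 3, group 13): the stated order contradicts the simple trend.
(D) Cl (period 3, group 17) vs S (period 3, group 16): the stated order agrees with the simple trend.
The exception is (C): Al's single 3p electron is easier to remove than one from Mg's filled 3s².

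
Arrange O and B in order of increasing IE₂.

B < O

Consider each +1 ion: O⁺ still has 5 valence electrons; B⁺ still has 2 valence electrons.
All are still removing valence electrons, so compare the +1 ions as you would atoms: IE_2 generally rises across a period (higher Z_eff) and falls down a group (larger shell), subject to the usual subshell exceptions.
Valence configurations: O⁺ [He]2s²2p³, B⁺ [He]2s².
Tabulated IE_2 (kJ/mol): O 3388, B 2427.
Putting it together, IE_2: B < O.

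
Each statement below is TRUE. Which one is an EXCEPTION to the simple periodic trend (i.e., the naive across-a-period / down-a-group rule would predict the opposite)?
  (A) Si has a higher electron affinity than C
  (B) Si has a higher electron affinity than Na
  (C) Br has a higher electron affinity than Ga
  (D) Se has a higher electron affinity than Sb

The general trend: electron affinity increases across a period and decreases down a group.
(A) Si (period 3, group 14) vs C (period 2, group 14): the stated order contradicts the simple trend.
(B) Si (period 3, group 14) vs Na (period 3, group 1): the stated order agrees with the simple trend.
(C) Br (period 4, group 17) vs Ga (period 4, group 13): the stated order agrees with the simple trend.
(D) Se (period 4, group 16) vs Sb (period 5, group 15): the stated order agrees with the simple trend.
The exception is (A): Si's larger, more diffuse 3p orbitals accept an added electron slightly more readily than C's compact 2p.

(A)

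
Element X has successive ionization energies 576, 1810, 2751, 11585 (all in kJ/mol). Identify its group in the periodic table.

Group 13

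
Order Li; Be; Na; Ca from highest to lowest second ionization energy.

Li > Na > Be > Ca

Consider each +1 ion: Li⁺ is the bare [He] core; Be⁺ still has 1 valence electron; Na⁺ is the bare [Ne] core; Ca⁺ still has 1 valence electron.
Pulling an electron out of a noble-gas core costs far more than removing a remaining valence electron, so Na and Li sit at the high end of IE_2.
Valence configurations: Be⁺ [He]2s¹, Ca⁺ [Ar]4s¹.
The numbers (kJ/mol): Li 7298, Be 1757, Na 4562, Ca 1145.
Overall IE_2 order: Ca < Be < Na < Li.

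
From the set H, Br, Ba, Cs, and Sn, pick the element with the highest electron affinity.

Br

Adding an electron releases more energy for atoms nearer the top right (short of the noble gases).
Neither a single period nor a single group — weigh both effects.
Cs > Ba: this pair runs against the simple trend — see the exception note.
H > Cs: they share group 1; the group trend gives H the larger value.
Sn > H: the two effects oppose for this pair; the across-period effect wins (107 vs 73 kJ/mol).
Br > Sn: both effects reinforce here, so Br is clearly the higher of the two.
Note the exception: Cs has a higher electron affinity than Ba, contrary to the simple trend — adding an electron to Ba (ns²) has to open a new, higher-energy np subshell, which is unfavourable.
For reference (kJ/mol): H 73, Br 325, Sn 107, Cs 46, Ba 14.
The highest electron affinity among these belongs to Br.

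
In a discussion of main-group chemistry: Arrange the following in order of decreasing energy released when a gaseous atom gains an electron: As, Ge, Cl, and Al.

Cl, Ge, As, Al

EA tends to increase across a period and decrease down a group, though the pattern is less regular than for IE or radius.
Neither a single period nor a single group — weigh both effects.
As > Al: period and group pull opposite ways; the across-period shift dominates (78 vs 42 kJ/mol).
Ge > As: this pair runs against the simple trend — see the exception note.
Cl > Ge: both effects reinforce here, so Cl is clearly the higher of the two.
Note the exception: Ge has a higher electron affinity than As, contrary to the simple trend — adding an electron to As's half-filled 4p³ is unfavourable, so Ge (4p²) has the more exothermic EA.
Approximate values (kJ/mol): Al 42, Cl 349, Ge 119, As 78.
So from highest to lowest: Cl > Ge > As > Al.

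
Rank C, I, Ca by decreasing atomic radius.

Ca, I, C

C is in period 2, group 14; Ca is in period 4, group 2; I is in period 5, group 17.
Across a period the added protons contract the valence shell; down a group each new principal shell makes the atom larger.
Here both period and group differ, so the two effects have to be weighed against each other.
I > C: period and group pull opposite ways; the down-group shift dominates (133 vs 75 pm).
Ca > I: period and group pull opposite ways; the across-period shift dominates (171 vs 133 pm).
For reference (pm): C 75, Ca 171, I 133.
So from largest to smallest: Ca > I > C.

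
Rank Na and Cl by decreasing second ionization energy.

Na, Cl

The second ionization energy removes an electron from the +1 ion. For each element: Na⁺ is the bare [Ne] core; Cl⁺ still has 6 valence electrons.
Core electrons are held far more tightly than valence electrons, so Na tops the IE_2 order.
Approximate IE_2 values (kJ/mol): Na 4562, Cl 2298.
So the second ionization energies run Cl < Na.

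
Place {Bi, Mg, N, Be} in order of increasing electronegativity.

EN rises left→right (higher Z_eff, smaller atoms) and falls top→bottom (larger, more shielded atoms).
These span different periods and groups, so the two trends combine.
Be > Mg: they share group 2; the group trend gives Be the larger value.
Bi > Be: the two effects oppose for this pair; the across-period effect wins (2.02 vs 1.57).
N > Bi: N sits above Bi in group 15, so the down-group effect alone puts N higher.
Approximate values (Pauling): Be 1.57, N 3.04, Mg 1.31, Bi 2.02.
So from lowest to highest: Mg < Be < Bi < N.

Mg, Be, Bi, N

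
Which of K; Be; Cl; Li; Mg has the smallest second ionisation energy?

After 1 electron has been removed, what remains? K⁺ is the bare [Ar] core; Be⁺ still has 1 valence electron; Cl⁺ still has 6 valence electrons; Li⁺ is the bare [He] core; Mg⁺ still has 1 valence electron.
Pulling an electron out of a noble-gas core costs far more than removing a remaining valence electron, so K and Li sit at the high end of IE_2.
Valence configurations: Be⁺ [He]2s¹, Cl⁺ [Ne]3s²3p⁴, Mg⁺ [Ne]3s¹.
The numbers (kJ/mol): K 3052, Be 1757, Cl 2298, Li 7298, Mg 1451.
Overall IE_2 order: Mg < Be < Cl < K < Li.

Mg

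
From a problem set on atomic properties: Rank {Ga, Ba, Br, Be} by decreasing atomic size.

Ba > Ga > Br > Be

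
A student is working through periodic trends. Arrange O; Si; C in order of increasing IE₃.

Si, C, O

The third ionization energy removes an electron from the +2 ion. For each element: O²⁺ still has 4 valence electrons; Si²⁺ still has 2 valence electrons; C²⁺ still has 2 valence electrons.
All are still removing valence electrons, so compare the +2 ions as you would atoms: IE_3 generally rises across a period (higher Z_eff) and falls down a group (larger shell), subject to the usual subshell exceptions.
Valence configurations: O²⁺ [He]2s²2p², Si²⁺ [Ne]3s², C²⁺ [He]2s².
Approximate IE_3 values (kJ/mol): O 5300, Si 3232, C 4620.
Overall IE_3 order: Si < C < O.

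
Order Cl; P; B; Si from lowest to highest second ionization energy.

Si < P < Cl < B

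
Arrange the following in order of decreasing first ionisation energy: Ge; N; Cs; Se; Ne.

N is in period 2, group 15; Ne is in period 2, group 18; Ge is in period 4, group 14; Se is in period 4, group 16; Cs is in period 6, group 1.
IE₁ increases left→right with effective nuclear charge and decreases top→bottom as the valence shell moves farther out.
These span different periods and groups, so the two trends combine.
Ge > Cs: relative to Cs, both the across-period and down-group shifts push Ge's first ionization energy up.
Se > Ge: Se lies to the right of Ge in period 4, so the across-period effect alone puts Se higher.
N > Se: period and group pull opposite ways; the down-group shift dominates (1402 vs 941 kJ/mol).
Ne > N: Ne lies to the right of N in period 2, so the across-period effect alone puts Ne higher.
Tabulated first ionization energy (kJ/mol): N 1402, Ne 2081, Ge 762, Se 941, Cs 376.
So from highest to lowest: Ne > N > Se > Ge > Cs.

Ne, N, Se, Ge, Cs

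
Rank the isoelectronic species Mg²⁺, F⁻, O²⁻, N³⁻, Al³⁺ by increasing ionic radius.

Al³⁺, Mg²⁺, F⁻, O²⁻, N³⁻

All of these have 10 electrons, so size is governed by nuclear charge alone: the more protons, the stronger the pull on the same electron cloud, and the smaller the ion.
Nuclear charges: Al³⁺ (Z=13), Mg²⁺ (Z=12), F⁻ (Z=9), O²⁻ (Z=8), N³⁻ (Z=7).
Smallest to largest: Al³⁺ < Mg²⁺ < F⁻ < O²⁻ < N³⁻.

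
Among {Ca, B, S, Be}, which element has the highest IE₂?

B

IE_2 is the cost of taking one more electron from the +1 cation: Ca⁺ still has 1 valence electron; B⁺ still has 2 valence electrons; S⁺ still has 5 valence electrons; Be⁺ still has 1 valence electron.
All are still removing valence electrons, so compare the +1 ions as you would atoms: IE_2 generally rises across a period (higher Z_eff) and falls down a group (larger shell), subject to the usual subshell exceptions.
Valence configurations: Ca⁺ [Ar]4s¹, B⁺ [He]2s², S⁺ [Ne]3s²3p³, Be⁺ [He]2s¹.
Tabulated IE_2 (kJ/mol): Ca 1145, B 2427, S 2252, Be 1757.
Overall IE_2 order: Ca < Be < S < B.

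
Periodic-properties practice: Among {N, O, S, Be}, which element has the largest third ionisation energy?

IE_3 is the cost of taking one more electron from the +2 cation: N²⁺ still has 3 valence electrons; O²⁺ still has 4 valence electrons; S²⁺ still has 4 valence electrons; Be²⁺ is the bare [He] core.
Core electrons are held far more tightly than valence electrons, so Be tops the IE_3 order.
Valence configurations: N²⁺ [He]2s²2p¹, O²⁺ [He]2s²2p², S²⁺ [Ne]3s²3p².
Approximate IE_3 values (kJ/mol): N 4578, O 5300, S 3357, Be 14849.
Hence IE_3: S < N < O < Be.

Be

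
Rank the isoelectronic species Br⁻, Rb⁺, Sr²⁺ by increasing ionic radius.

Sr²⁺ < Rb⁺ < Br⁻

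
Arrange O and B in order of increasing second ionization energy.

Consider each +1 ion: O⁺ still has 5 valence electrons; B⁺ still has 2 valence electrons.
All are still removing valence electrons, so compare the +1 ions as you would atoms: IE_2 generally rises across a period (higher Z_eff) and falls down a group (larger shell), subject to the usual subshell exceptions.
Valence configurations: O⁺ [He]2s²2p³, B⁺ [He]2s².
Approximate IE_2 values (kJ/mol): O 3388, B 2427.
Overall IE_2 order: B < O.

B, O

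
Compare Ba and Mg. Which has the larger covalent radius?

Atomic radius shrinks across a period as nuclear charge pulls the same shell inward, and grows down a group as new shells are added.
All are in group 2, so atomic radius increases down the group.
So Ba has the larger covalent radius (Ba > Mg).

Ba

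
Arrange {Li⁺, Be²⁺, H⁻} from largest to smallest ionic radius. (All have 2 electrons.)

All of these have 2 electrons, so size is governed by nuclear charge alone: the more protons, the stronger the pull on the same electron cloud, and the smaller the ion.
Nuclear charges: Be²⁺ (Z=4), Li⁺ (Z=3), H⁻ (Z=1).
Largest to smallest: H⁻ > Li⁺ > Be²⁺.

H⁻, Li⁺, Be²⁺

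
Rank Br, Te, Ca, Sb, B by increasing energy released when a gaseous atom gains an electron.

B is in period 2, group 13; Ca is in period 4, group 2; Br is in period 4, group 17; Sb is in period 5, group 15; Te is in period 5, group 16.
EA tends to increase across a period and decrease down a group, though the pattern is less regular than for IE or radius.
These span different periods and groups, so the two trends combine.
B > Ca: both effects reinforce here, so B is clearly the higher of the two.
Sb > B: the two effects oppose for this pair; the across-period effect wins (103 vs 27 kJ/mol).
Te > Sb: both are in period 5; the period trend gives Te the larger value.
Br > Te: relative to Te, both the across-period and down-group shifts push Br's electron affinity up.
Approximate values (kJ/mol): B 27, Ca 2, Br 325, Sb 103, Te 190.
So from lowest to highest: Ca < B < Sb < Te < Br.

Ca, B, Sb, Te, Br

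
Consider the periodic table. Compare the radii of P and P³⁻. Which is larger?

P³⁻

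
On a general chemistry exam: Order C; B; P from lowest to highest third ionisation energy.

P < B < C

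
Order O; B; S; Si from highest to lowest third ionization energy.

Consider each +2 ion: O²⁺ still has 4 valence electrons; B²⁺ still has 1 valence electron; S²⁺ still has 4 valence electrons; Si²⁺ still has 2 valence electrons.
All are still removing valence electrons, so compare the +2 ions as you would atoms: IE_3 generally rises across a period (higher Z_eff) and falls down a group (larger shell), subject to the usual subshell exceptions.
Valence configurations: O²⁺ [He]2s²2p², B²⁺ [He]2s¹, S²⁺ [Ne]3s²3p², Si²⁺ [Ne]3s².
Tabulated IE_3 (kJ/mol): O 5300, B 3660, S 3357, Si 3232.
Putting it together, IE_3: Si < S < B < O.

O > B > S > Si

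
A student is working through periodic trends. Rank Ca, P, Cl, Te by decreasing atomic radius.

Radius decreases left→right (rising Z_eff, same n) and increases top→bottom (higher n).
These span different periods and groups, so the two trends combine.
P > Cl: both are in period 3; the period trend gives P the larger value.
Te > P: period and group pull opposite ways; the down-group shift dominates (136 vs 111 pm).
Ca > Te: period and group pull opposite ways; the across-period shift dominates (171 vs 136 pm).
Tabulated atomic radius (pm): P 111, Cl 99, Ca 171, Te 136.
So from largest to smallest: Ca > Te > P > Cl.

Ca > Te > P > Cl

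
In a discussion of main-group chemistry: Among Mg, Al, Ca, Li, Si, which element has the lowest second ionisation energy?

The second ionization energy removes an electron from the +1 ion. For each element: Mg⁺ still has 1 valence electron; Al⁺ still has 2 valence electrons; Ca⁺ still has 1 valence electron; Li⁺ is the bare [He] core; Si⁺ still has 3 valence electrons.
Core electrons are held far more tightly than valence electrons, so Li tops the IE_2 order.
Valence configurations: Mg⁺ [Ne]3s¹, Al⁺ [Ne]3s², Ca⁺ [Ar]4s¹, Si⁺ [Ne]3s²3p¹.
Si⁺ loses a lone 3p electron whereas Al⁺ must break into a filled 3s² pair, so IE_2(Al) > IE_2(Si) even though Si has the higher nuclear charge.
The numbers (kJ/mol): Mg 1451, Al 1817, Ca 1145, Li 7298, Si 1577.
Putting it together, IE_2: Ca < Mg < Si < Al < Li.

Ca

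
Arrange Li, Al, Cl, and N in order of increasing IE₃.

Al < Cl < N < Li

The third ionization energy removes an electron from the +2 ion. For each element: Li²⁺ is already 1 electron into the core; Al²⁺ still has 1 valence electron; Cl²⁺ still has 5 valence electrons; N²⁺ still has 3 valence electrons.
Core electrons are held far more tightly than valence electrons, so Li tops the IE_3 order.
Valence configurations: Al²⁺ [Ne]3s¹, Cl²⁺ [Ne]3s²3p³, N²⁺ [He]2s²2p¹.
The numbers (kJ/mol): Li 11815, Al 2745, Cl 3822, N 4578.
Hence IE_3: Al < Cl < N < Li.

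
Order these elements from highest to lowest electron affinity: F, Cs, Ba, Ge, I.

F > I > Ge > Cs > Ba

Electron affinity generally becomes more exothermic across a period toward the halogens and less exothermic down a group.
Here both period and group differ, so the two effects have to be weighed against each other.
Cs > Ba: this pair runs against the simple trend — see the exception note.
Ge > Cs: relative to Cs, both the across-period and down-group shifts push Ge's electron affinity up.
I > Ge: the two effects oppose for this pair; the across-period effect wins (295 vs 119 kJ/mol).
F > I: F sits above I in group 17, so the down-group effect alone puts F higher.
Note the exception: Cs has a higher electron affinity than Ba, contrary to the simple trend — adding an electron to Ba (ns²) has to open a new, higher-energy np subshell, which is unfavourable.
Approximate values (kJ/mol): F 328, Ge 119, I 295, Cs 46, Ba 14.
So from highest to lowest: F > I > Ge > Cs > Ba.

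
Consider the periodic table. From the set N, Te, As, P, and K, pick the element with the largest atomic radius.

N is in period 2, group 15; P is in period 3, group 15; K is in period 4, group 1; As is in period 4, group 15; Te is in period 5, group 16.
Atomic radius shrinks across a period as nuclear charge pulls the same shell inward, and grows down a group as new shells are added.
Neither a single period nor a single group — weigh both effects.
P > N: P sits below N in group 15, so the down-group effect alone puts P larger.
As > P: they share group 15; the group trend gives As the larger value.
Te > As: period and group pull opposite ways; the down-group shift dominates (136 vs 121 pm).
K > Te: the two effects oppose for this pair; the across-period effect wins (196 vs 136 pm).
Approximate values (pm): N 71, P 111, K 196, As 121, Te 136.
The largest atomic radius among these belongs to K.

K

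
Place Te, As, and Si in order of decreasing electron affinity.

Te > Si > As

EA tends to increase across a period and decrease down a group, though the pattern is less regular than for IE or radius.
A diagonal step moves right (one effect) and down (the opposite effect) at once.
Si > As: period and group pull opposite ways; the down-group shift dominates (134 vs 78 kJ/mol).
Te > Si: period and group pull opposite ways; the across-period shift dominates (190 vs 134 kJ/mol).
For reference (kJ/mol): Si 134, As 78, Te 190.
So from highest to lowest: Te > Si > As.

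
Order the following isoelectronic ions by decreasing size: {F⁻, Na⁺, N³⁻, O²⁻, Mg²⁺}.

N³⁻ > O²⁻ > F⁻ > Na⁺ > Mg²⁺

All of these have 10 electrons, so size is governed by nuclear charge alone: the more protons, the stronger the pull on the same electron cloud, and the smaller the ion.
Nuclear charges: Mg²⁺ (Z=12), Na⁺ (Z=11), F⁻ (Z=9), O²⁻ (Z=8), N³⁻ (Z=7).
Largest to smallest: N³⁻ > O²⁻ > F⁻ > Na⁺ > Mg²⁺.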